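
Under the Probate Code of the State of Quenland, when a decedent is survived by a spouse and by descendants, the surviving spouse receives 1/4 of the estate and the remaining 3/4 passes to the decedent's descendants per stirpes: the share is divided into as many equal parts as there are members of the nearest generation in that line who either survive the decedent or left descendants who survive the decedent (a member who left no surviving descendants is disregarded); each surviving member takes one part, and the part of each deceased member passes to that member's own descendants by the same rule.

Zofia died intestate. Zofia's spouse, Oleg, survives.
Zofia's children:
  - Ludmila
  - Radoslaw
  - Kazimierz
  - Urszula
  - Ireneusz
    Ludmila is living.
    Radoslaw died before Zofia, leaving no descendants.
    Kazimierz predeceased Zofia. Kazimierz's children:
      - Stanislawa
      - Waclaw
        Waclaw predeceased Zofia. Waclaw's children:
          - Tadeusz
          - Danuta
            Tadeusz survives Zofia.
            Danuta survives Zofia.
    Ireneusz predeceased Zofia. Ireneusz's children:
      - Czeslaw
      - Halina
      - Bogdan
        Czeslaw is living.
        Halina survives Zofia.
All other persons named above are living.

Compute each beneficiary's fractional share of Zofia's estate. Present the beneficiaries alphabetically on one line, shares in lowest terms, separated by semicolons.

Oleg, as surviving spouse, takes 1/4.
The remaining 3/4 passes to Zofia's descendants per stirpes.
Radoslaw left no surviving issue, so that branch lapses and is disregarded.
The 3/4 is divided into 4 equal shares of 3/16 among Ludmila, Kazimierz, Urszula, Ireneusz.
Ludmila is living and takes 3/16.
Kazimierz predeceased; the 3/16 allotted to Kazimierz's branch passes to Kazimierz's issue by representation.
The 3/16 is divided into 2 equal shares of 3/32 among Stanislawa, Waclaw.
Stanislawa is living and takes 3/32.
Waclaw predeceased; the 3/32 allotted to Waclaw's branch passes to Waclaw's issue by representation.
The 3/32 is divided into 2 equal shares of 3/64 among Tadeusz, Danuta.
Tadeusz is living and takes 3/64.
Danuta is living and takes 3/64.
Urszula is living and takes 3/16.
Ireneusz predeceased; the 3/16 allotted to Ireneusz's branch passes to Ireneusz's issue by representation.
The 3/16 is divided into 3 equal shares of 1/16 among Czeslaw, Halina, Bogdan.
Czeslaw is living and takes 1/16.
Halina is living and takes 1/16.
Bogdan is living and takes 1/16.

Bogdan 1/16; Czeslaw 1/16; Danuta 3/64; Halina 1/16; Ludmila 3/16; Oleg 1/4; Stanislawa 3/32; Tadeusz 3/64; Urszula 3/16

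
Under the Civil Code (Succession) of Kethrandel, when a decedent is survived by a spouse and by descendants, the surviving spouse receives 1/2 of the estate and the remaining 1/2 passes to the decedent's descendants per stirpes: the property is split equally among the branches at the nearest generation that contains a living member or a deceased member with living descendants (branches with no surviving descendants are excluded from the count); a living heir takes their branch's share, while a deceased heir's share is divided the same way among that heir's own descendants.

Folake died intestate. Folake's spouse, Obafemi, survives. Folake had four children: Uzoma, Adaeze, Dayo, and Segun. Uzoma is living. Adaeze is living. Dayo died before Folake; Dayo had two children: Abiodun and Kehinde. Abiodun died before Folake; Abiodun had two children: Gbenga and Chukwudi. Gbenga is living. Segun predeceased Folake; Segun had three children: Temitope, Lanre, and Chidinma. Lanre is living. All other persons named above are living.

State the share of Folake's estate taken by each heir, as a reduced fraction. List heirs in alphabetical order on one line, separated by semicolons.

Obafemi, as surviving spouse, takes 1/2.
The remaining 1/2 passes to Folake's descendants per stirpes.
The 1/2 is divided into 4 equal shares of 1/8 among Uzoma, Adaeze, Dayo, Segun.
Uzoma is living and takes 1/8.
Adaeze is living and takes 1/8.
Dayo predeceased; the 1/8 allotted to Dayo's branch passes to Dayo's issue by representation.
The 1/8 is divided into 2 equal shares of 1/16 among Abiodun, Kehinde.
Abiodun predeceased; the 1/16 allotted to Abiodun's branch passes to Abiodun's issue by representation.
The 1/16 is divided into 2 equal shares of 1/32 among Gbenga, Chukwudi.
Gbenga is living and takes 1/32.
Chukwudi is living and takes 1/32.
Kehinde is living and takes 1/16.
Segun predeceased; the 1/8 allotted to Segun's branch passes to Segun's issue by representation.
The 1/8 is divided into 3 equal shares of 1/24 among Temitope, Lanre, Chidinma.
Temitope is living and takes 1/24.
Lanre is living and takes 1/24.
Chidinma is living and takes 1/24.

Adaeze 1/8; Chidinma 1/24; Chukwudi 1/32; Gbenga 1/32; Kehinde 1/16; Lanre 1/24; Obafemi 1/2; Temitope 1/24; Uzoma 1/8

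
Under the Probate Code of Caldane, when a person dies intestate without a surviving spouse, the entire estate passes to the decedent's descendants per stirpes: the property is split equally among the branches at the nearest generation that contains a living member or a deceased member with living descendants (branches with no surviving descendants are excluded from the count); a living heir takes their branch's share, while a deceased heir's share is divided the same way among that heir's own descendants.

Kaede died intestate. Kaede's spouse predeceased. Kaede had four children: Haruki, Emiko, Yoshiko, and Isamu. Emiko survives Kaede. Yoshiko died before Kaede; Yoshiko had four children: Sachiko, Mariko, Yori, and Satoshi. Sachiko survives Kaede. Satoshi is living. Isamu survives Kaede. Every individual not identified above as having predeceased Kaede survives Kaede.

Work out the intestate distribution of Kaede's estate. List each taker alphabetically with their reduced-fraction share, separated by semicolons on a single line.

There is no surviving spouse, so the entire estate passes to Kaede's descendants per stirpes.
The estate is divided into 4 equal shares of 1/4 among Haruki, Emiko, Yoshiko, Isamu.
Haruki is living and takes 1/4.
Emiko is living and takes 1/4.
Yoshiko predeceased; the 1/4 allotted to Yoshiko's branch passes to Yoshiko's issue by representation.
The 1/4 is divided into 4 equal shares of 1/16 among Sachiko, Mariko, Yori, Satoshi.
Sachiko is living and takes 1/16.
Mariko is living and takes 1/16.
Yori is living and takes 1/16.
Satoshi is living and takes 1/16.
Isamu is living and takes 1/4.

Emiko 1/4; Haruki 1/4; Isamu 1/4; Mariko 1/16; Sachiko 1/16; Satoshi 1/16; Yori 1/16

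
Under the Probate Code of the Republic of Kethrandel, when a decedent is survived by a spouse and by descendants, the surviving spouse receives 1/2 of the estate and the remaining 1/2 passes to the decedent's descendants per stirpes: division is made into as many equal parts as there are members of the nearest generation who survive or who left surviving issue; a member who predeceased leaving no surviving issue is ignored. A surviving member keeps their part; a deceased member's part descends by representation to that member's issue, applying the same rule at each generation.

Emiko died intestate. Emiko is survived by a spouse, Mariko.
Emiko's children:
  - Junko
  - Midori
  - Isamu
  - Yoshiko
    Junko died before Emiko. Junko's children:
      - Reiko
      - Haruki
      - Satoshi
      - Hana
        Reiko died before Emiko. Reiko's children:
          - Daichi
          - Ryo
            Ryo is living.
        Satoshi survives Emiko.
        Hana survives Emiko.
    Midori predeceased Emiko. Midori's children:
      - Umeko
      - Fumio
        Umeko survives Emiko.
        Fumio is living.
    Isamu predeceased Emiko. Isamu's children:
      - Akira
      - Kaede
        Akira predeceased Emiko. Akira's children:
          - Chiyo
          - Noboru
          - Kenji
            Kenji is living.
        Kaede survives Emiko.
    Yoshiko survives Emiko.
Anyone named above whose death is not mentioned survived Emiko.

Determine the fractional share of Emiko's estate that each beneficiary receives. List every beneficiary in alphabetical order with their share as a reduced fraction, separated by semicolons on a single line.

Mariko, as surviving spouse, takes 1/2.
The remaining 1/2 passes to Emiko's descendants per stirpes.
The 1/2 is divided into 4 equal shares of 1/8 among Junko, Midori, Isamu, Yoshiko.
Junko predeceased; the 1/8 allotted to Junko's branch passes to Junko's issue by representation.
The 1/8 is divided into 4 equal shares of 1/32 among Reiko, Haruki, Satoshi, Hana.
Reiko predeceased; the 1/32 allotted to Reiko's branch passes to Reiko's issue by representation.
The 1/32 is divided into 2 equal shares of 1/64 among Daichi, Ryo.
Daichi is living and takes 1/64.
Ryo is living and takes 1/64.
Haruki is living and takes 1/32.
Satoshi is living and takes 1/32.
Hana is living and takes 1/32.
Midori predeceased; the 1/8 allotted to Midori's branch passes to Midori's issue by representation.
The 1/8 is divided into 2 equal shares of 1/16 among Umeko, Fumio.
Umeko is living and takes 1/16.
Fumio is living and takes 1/16.
Isamu predeceased; the 1/8 allotted to Isamu's branch passes to Isamu's issue by representation.
The 1/8 is divided into 2 equal shares of 1/16 among Akira, Kaede.
Akira predeceased; the 1/16 allotted to Akira's branch passes to Akira's issue by representation.
The 1/16 is divided into 3 equal shares of 1/48 among Chiyo, Noboru, Kenji.
Chiyo is living and takes 1/48.
Noboru is living and takes 1/48.
Kenji is living and takes 1/48.
Kaede is living and takes 1/16.
Yoshiko is living and takes 1/8.

Chiyo 1/48; Daichi 1/64; Fumio 1/16; Hana 1/32; Haruki 1/32; Kaede 1/16; Kenji 1/48; Mariko 1/2; Noboru 1/48; Ryo 1/64; Satoshi 1/32; Umeko 1/16; Yoshiko 1/8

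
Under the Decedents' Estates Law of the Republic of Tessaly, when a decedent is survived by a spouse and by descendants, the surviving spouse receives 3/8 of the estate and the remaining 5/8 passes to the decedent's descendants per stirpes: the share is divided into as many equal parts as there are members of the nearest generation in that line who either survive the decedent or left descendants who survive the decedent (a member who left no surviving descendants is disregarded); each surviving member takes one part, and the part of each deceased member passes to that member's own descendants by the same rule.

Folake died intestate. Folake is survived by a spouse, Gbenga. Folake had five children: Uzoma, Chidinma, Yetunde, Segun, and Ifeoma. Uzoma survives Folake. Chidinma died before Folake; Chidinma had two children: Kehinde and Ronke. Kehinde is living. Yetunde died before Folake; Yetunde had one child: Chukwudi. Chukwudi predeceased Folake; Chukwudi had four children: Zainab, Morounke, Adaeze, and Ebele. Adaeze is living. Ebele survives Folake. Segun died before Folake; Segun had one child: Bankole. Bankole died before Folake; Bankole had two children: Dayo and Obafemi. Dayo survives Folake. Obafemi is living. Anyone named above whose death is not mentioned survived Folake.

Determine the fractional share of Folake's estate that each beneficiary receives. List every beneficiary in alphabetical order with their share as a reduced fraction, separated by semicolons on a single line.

Adaeze 1/32; Dayo 1/16; Ebele 1/32; Gbenga 3/8; Ifeoma 1/8; Kehinde 1/16; Morounke 1/32; Obafemi 1/16; Ronke 1/16; Uzoma 1/8; Zainab 1/32

Gbenga, as surviving spouse, takes 3/8.
The remaining 5/8 passes to Folake's descendants per stirpes.
The 5/8 is divided into 5 equal shares of 1/8 among Uzoma, Chidinma, Yetunde, Segun, Ifeoma.
Uzoma is living and takes 1/8.
Chidinma predeceased; the 1/8 allotted to Chidinma's branch passes to Chidinma's issue by representation.
The 1/8 is divided into 2 equal shares of 1/16 among Kehinde, Ronke.
Kehinde is living and takes 1/16.
Ronke is living and takes 1/16.
Yetunde predeceased; the 1/8 allotted to Yetunde's branch passes to Yetunde's issue by representation.
Chukwudi's line is the sole branch at this level, so the full 1/8 passes to Chukwudi's issue by representation.
The 1/8 is divided into 4 equal shares of 1/32 among Zainab, Morounke, Adaeze, Ebele.
Zainab is living and takes 1/32.
Morounke is living and takes 1/32.
Adaeze is living and takes 1/32.
Ebele is living and takes 1/32.
Segun predeceased; the 1/8 allotted to Segun's branch passes to Segun's issue by representation.
Bankole's line is the sole branch at this level, so the full 1/8 passes to Bankole's issue by representation.
The 1/8 is divided into 2 equal shares of 1/16 among Dayo, Obafemi.
Dayo is living and takes 1/16.
Obafemi is living and takes 1/16.
Ifeoma is living and takes 1/8.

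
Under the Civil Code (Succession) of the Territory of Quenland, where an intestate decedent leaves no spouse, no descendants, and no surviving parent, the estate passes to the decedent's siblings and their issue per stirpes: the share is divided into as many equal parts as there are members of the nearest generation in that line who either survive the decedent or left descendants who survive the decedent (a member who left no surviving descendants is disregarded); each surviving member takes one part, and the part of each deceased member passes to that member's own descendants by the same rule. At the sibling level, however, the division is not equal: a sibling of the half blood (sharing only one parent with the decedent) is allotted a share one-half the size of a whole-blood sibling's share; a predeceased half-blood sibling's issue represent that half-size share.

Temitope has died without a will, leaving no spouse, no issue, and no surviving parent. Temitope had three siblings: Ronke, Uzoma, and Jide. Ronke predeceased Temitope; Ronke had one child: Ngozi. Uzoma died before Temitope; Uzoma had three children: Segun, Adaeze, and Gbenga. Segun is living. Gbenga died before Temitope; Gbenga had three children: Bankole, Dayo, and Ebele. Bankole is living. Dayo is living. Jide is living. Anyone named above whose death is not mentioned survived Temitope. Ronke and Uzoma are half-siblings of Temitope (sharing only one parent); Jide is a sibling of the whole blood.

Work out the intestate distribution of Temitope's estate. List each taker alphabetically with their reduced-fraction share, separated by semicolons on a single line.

No spouse, descendants, or parent survives, so the estate passes to Temitope's siblings per stirpes.
Half-blood siblings count for one-half the weight of whole-blood siblings at the initial division.
Dividing 1 in proportion to weights (total weight 2): Ronke (weight 1/2) → 1/4; Uzoma (weight 1/2) → 1/4; Jide (weight 1) → 1/2.
Ronke predeceased; the 1/4 allotted to Ronke's branch passes to Ronke's issue by representation.
Ngozi is the sole taker at this level and receives the full 1/4.
Uzoma predeceased; the 1/4 allotted to Uzoma's branch passes to Uzoma's issue by representation.
The 1/4 is divided into 3 equal shares of 1/12 among Segun, Adaeze, Gbenga.
Segun is living and takes 1/12.
Adaeze is living and takes 1/12.
Gbenga predeceased; the 1/12 allotted to Gbenga's branch passes to Gbenga's issue by representation.
The 1/12 is divided into 3 equal shares of 1/36 among Bankole, Dayo, Ebele.
Bankole is living and takes 1/36.
Dayo is living and takes 1/36.
Ebele is living and takes 1/36.
Jide is living and takes 1/2.

Adaeze 1/12; Bankole 1/36; Dayo 1/36; Ebele 1/36; Jide 1/2; Ngozi 1/4; Segun 1/12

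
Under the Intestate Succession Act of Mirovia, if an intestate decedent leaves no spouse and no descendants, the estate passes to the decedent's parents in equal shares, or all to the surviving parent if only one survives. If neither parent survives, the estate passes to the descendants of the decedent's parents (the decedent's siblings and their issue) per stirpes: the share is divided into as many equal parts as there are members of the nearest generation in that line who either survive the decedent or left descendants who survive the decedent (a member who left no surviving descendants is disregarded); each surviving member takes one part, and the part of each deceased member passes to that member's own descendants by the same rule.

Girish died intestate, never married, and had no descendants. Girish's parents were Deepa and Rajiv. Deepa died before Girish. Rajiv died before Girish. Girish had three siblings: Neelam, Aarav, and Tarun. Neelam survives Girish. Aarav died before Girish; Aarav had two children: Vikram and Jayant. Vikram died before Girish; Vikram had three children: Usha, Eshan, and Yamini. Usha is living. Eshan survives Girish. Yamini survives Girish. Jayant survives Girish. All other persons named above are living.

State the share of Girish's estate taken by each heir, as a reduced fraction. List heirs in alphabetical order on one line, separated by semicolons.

Eshan 1/18; Jayant 1/6; Neelam 1/3; Tarun 1/3; Usha 1/18; Yamini 1/18

Neither parent survives and there are no descendants, so the estate passes to Girish's siblings and their issue per stirpes.
The estate is divided into 3 equal shares of 1/3 among Neelam, Aarav, Tarun.
Neelam is living and takes 1/3.
Aarav predeceased; the 1/3 allotted to Aarav's branch passes to Aarav's issue by representation.
The 1/3 is divided into 2 equal shares of 1/6 among Vikram, Jayant.
Vikram predeceased; the 1/6 allotted to Vikram's branch passes to Vikram's issue by representation.
The 1/6 is divided into 3 equal shares of 1/18 among Usha, Eshan, Yamini.
Usha is living and takes 1/18.
Eshan is living and takes 1/18.
Yamini is living and takes 1/18.
Jayant is living and takes 1/6.
Tarun is living and takes 1/3.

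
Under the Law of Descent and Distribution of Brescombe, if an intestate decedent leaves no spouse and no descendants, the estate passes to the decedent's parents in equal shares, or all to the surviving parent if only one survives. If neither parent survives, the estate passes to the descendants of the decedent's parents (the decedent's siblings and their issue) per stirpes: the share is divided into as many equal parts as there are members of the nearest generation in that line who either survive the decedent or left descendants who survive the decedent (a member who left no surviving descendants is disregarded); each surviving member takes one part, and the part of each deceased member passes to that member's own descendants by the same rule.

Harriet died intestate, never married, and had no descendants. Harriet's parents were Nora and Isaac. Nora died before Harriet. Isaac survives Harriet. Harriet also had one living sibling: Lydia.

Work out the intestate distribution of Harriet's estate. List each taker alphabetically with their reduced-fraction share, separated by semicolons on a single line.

Isaac 1

Only one parent, Isaac, survives, so Isaac takes the entire estate. The siblings take nothing because a surviving parent has priority.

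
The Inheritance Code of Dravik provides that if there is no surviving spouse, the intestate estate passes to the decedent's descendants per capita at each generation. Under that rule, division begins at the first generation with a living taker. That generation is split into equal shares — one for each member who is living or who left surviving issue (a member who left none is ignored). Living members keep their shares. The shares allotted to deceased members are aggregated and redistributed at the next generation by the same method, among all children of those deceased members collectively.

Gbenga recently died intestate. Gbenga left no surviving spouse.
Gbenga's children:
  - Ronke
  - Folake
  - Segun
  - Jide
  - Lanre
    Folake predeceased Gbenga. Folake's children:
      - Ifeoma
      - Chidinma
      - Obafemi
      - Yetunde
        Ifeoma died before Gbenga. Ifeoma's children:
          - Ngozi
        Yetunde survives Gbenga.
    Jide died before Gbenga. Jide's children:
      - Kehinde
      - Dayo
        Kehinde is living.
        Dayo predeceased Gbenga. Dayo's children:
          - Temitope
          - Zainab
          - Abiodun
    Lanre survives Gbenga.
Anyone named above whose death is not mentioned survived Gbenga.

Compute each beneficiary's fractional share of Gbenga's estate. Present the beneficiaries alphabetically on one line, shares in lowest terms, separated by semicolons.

Abiodun 1/30; Chidinma 1/15; Kehinde 1/15; Lanre 1/5; Ngozi 1/30; Obafemi 1/15; Ronke 1/5; Segun 1/5; Temitope 1/30; Yetunde 1/15; Zainab 1/30

There is no surviving spouse, so the entire estate passes to Gbenga's descendants per capita at each generation.
At generation 1 (Ronke, Folake, Segun, Jide, Lanre) there are 5 shares of (1)/5 = 1/5 each.
Living: Ronke, Segun, and Lanre — each takes 1/5.
Deceased: Folake and Jide. Their combined 2/5 is pooled and carried to generation 2.
At generation 2 (Ifeoma, Chidinma, Obafemi, Yetunde, Kehinde, Dayo) there are 6 shares of (2/5)/6 = 1/15 each.
Living: Chidinma, Obafemi, Yetunde, and Kehinde — each takes 1/15.
Deceased: Ifeoma and Dayo. Their combined 2/15 is pooled and carried to generation 3.
At generation 3 (Ngozi, Temitope, Zainab, Abiodun) there are 4 shares of (2/15)/4 = 1/30 each.
Living: Ngozi, Temitope, Zainab, and Abiodun — each takes 1/30.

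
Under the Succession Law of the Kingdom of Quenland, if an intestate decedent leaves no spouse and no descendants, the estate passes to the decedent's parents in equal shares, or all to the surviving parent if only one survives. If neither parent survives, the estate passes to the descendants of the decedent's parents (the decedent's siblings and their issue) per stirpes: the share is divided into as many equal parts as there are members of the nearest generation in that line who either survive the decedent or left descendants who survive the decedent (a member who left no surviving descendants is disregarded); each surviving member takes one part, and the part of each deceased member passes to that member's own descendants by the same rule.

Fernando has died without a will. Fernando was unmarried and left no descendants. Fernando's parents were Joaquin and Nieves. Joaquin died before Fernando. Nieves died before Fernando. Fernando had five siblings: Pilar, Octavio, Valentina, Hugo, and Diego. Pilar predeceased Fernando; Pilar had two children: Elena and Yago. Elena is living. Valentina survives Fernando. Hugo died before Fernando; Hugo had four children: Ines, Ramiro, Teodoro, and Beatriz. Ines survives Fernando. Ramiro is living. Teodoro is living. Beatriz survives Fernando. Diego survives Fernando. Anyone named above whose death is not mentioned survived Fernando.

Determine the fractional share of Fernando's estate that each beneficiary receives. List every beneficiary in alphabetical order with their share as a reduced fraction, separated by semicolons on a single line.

Beatriz 1/20; Diego 1/5; Elena 1/10; Ines 1/20; Octavio 1/5; Ramiro 1/20; Teodoro 1/20; Valentina 1/5; Yago 1/10

Neither parent survives and there are no descendants, so the estate passes to Fernando's siblings and their issue per stirpes.
The estate is divided into 5 equal shares of 1/5 among Pilar, Octavio, Valentina, Hugo, Diego.
Pilar predeceased; the 1/5 allotted to Pilar's branch passes to Pilar's issue by representation.
The 1/5 is divided into 2 equal shares of 1/10 among Elena, Yago.
Elena is living and takes 1/10.
Yago is living and takes 1/10.
Octavio is living and takes 1/5.
Valentina is living and takes 1/5.
Hugo predeceased; the 1/5 allotted to Hugo's branch passes to Hugo's issue by representation.
The 1/5 is divided into 4 equal shares of 1/20 among Ines, Ramiro, Teodoro, Beatriz.
Ines is living and takes 1/20.
Ramiro is living and takes 1/20.
Teodoro is living and takes 1/20.
Beatriz is living and takes 1/20.
Diego is living and takes 1/5.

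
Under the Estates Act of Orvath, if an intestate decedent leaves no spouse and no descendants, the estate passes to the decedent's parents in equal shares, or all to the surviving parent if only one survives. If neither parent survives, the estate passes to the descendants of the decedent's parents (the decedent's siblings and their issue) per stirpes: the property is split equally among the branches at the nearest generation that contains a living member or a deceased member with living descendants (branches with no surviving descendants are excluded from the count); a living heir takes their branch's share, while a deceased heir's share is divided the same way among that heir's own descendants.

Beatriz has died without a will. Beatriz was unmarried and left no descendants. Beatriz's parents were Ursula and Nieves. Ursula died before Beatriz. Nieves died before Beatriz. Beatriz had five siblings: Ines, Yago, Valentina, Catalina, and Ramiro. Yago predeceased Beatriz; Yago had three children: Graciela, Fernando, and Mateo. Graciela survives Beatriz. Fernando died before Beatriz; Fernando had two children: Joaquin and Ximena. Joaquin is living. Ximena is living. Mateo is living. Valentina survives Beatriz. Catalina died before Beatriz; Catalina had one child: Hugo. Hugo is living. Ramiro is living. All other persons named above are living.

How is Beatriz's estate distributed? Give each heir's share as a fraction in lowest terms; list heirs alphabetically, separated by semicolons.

Graciela 1/15; Hugo 1/5; Ines 1/5; Joaquin 1/30; Mateo 1/15; Ramiro 1/5; Valentina 1/5; Ximena 1/30

Neither parent survives and there are no descendants, so the estate passes to Beatriz's siblings and their issue per stirpes.
The estate is divided into 5 equal shares of 1/5 among Ines, Yago, Valentina, Catalina, Ramiro.
Ines is living and takes 1/5.
Yago predeceased; the 1/5 allotted to Yago's branch passes to Yago's issue by representation.
The 1/5 is divided into 3 equal shares of 1/15 among Graciela, Fernando, Mateo.
Graciela is living and takes 1/15.
Fernando predeceased; the 1/15 allotted to Fernando's branch passes to Fernando's issue by representation.
The 1/15 is divided into 2 equal shares of 1/30 among Joaquin, Ximena.
Joaquin is living and takes 1/30.
Ximena is living and takes 1/30.
Mateo is living and takes 1/15.
Valentina is living and takes 1/5.
Catalina predeceased; the 1/5 allotted to Catalina's branch passes to Catalina's issue by representation.
Hugo is the sole taker at this level and receives the full 1/5.
Ramiro is living and takes 1/5.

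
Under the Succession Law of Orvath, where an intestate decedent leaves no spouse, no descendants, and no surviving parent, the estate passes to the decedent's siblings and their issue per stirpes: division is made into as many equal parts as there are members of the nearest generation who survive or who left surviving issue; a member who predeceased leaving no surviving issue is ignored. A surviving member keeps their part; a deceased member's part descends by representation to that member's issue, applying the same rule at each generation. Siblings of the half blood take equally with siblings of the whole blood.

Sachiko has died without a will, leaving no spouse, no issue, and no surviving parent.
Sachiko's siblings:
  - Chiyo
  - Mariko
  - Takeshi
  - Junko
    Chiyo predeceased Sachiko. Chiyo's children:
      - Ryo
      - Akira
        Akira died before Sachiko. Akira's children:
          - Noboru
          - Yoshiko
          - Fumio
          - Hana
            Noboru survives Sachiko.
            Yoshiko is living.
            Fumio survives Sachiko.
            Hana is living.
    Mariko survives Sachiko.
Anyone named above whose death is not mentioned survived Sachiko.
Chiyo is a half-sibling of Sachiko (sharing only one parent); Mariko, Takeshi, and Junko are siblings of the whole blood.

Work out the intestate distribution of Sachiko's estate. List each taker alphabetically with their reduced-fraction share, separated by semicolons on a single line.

No spouse, descendants, or parent survives, so the estate passes to Sachiko's siblings per stirpes.
Half-blood and whole-blood siblings take equally under the stated rule.
The estate is divided into 4 equal shares of 1/4 among Chiyo, Mariko, Takeshi, Junko.
Chiyo predeceased; the 1/4 allotted to Chiyo's branch passes to Chiyo's issue by representation.
The 1/4 is divided into 2 equal shares of 1/8 among Ryo, Akira.
Ryo is living and takes 1/8.
Akira predeceased; the 1/8 allotted to Akira's branch passes to Akira's issue by representation.
The 1/8 is divided into 4 equal shares of 1/32 among Noboru, Yoshiko, Fumio, Hana.
Noboru is living and takes 1/32.
Yoshiko is living and takes 1/32.
Fumio is living and takes 1/32.
Hana is living and takes 1/32.
Mariko is living and takes 1/4.
Takeshi is living and takes 1/4.
Junko is living and takes 1/4.

Fumio 1/32; Hana 1/32; Junko 1/4; Mariko 1/4; Noboru 1/32; Ryo 1/8; Takeshi 1/4; Yoshiko 1/32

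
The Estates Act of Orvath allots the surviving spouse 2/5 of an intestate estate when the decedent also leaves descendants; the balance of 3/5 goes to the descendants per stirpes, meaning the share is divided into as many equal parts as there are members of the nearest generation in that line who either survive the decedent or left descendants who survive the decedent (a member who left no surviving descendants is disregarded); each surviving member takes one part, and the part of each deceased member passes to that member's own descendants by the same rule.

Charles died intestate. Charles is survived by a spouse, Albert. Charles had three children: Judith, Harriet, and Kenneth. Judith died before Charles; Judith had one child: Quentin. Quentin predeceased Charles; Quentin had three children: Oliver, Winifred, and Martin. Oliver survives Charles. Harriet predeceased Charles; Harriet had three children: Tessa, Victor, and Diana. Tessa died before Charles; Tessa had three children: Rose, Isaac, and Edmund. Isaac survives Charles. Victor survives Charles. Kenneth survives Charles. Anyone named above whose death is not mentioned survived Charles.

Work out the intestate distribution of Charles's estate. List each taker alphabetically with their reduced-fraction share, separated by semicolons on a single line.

Albert, as surviving spouse, takes 2/5.
The remaining 3/5 passes to Charles's descendants per stirpes.
The 3/5 is divided into 3 equal shares of 1/5 among Judith, Harriet, Kenneth.
Judith predeceased; the 1/5 allotted to Judith's branch passes to Judith's issue by representation.
Quentin's line is the sole branch at this level, so the full 1/5 passes to Quentin's issue by representation.
The 1/5 is divided into 3 equal shares of 1/15 among Oliver, Winifred, Martin.
Oliver is living and takes 1/15.
Winifred is living and takes 1/15.
Martin is living and takes 1/15.
Harriet predeceased; the 1/5 allotted to Harriet's branch passes to Harriet's issue by representation.
The 1/5 is divided into 3 equal shares of 1/15 among Tessa, Victor, Diana.
Tessa predeceased; the 1/15 allotted to Tessa's branch passes to Tessa's issue by representation.
The 1/15 is divided into 3 equal shares of 1/45 among Rose, Isaac, Edmund.
Rose is living and takes 1/45.
Isaac is living and takes 1/45.
Edmund is living and takes 1/45.
Victor is living and takes 1/15.
Diana is living and takes 1/15.
Kenneth is living and takes 1/5.

Albert 2/5; Diana 1/15; Edmund 1/45; Isaac 1/45; Kenneth 1/5; Martin 1/15; Oliver 1/15; Rose 1/45; Victor 1/15; Winifred 1/15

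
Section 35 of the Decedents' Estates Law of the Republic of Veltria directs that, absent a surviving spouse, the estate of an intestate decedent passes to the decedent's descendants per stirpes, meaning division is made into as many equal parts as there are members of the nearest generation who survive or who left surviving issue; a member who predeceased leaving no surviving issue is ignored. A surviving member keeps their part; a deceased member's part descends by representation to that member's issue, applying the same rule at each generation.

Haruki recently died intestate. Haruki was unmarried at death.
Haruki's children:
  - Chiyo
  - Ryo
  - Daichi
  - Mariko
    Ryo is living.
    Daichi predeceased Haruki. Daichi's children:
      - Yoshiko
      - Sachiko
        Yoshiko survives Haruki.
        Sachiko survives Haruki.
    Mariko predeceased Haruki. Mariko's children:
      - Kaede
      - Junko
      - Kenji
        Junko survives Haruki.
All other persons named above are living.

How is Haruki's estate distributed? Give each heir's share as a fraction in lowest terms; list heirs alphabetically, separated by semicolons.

Chiyo 1/4; Junko 1/12; Kaede 1/12; Kenji 1/12; Ryo 1/4; Sachiko 1/8; Yoshiko 1/8

There is no surviving spouse, so the entire estate passes to Haruki's descendants per stirpes.
The estate is divided into 4 equal shares of 1/4 among Chiyo, Ryo, Daichi, Mariko.
Chiyo is living and takes 1/4.
Ryo is living and takes 1/4.
Daichi predeceased; the 1/4 allotted to Daichi's branch passes to Daichi's issue by representation.
The 1/4 is divided into 2 equal shares of 1/8 among Yoshiko, Sachiko.
Yoshiko is living and takes 1/8.
Sachiko is living and takes 1/8.
Mariko predeceased; the 1/4 allotted to Mariko's branch passes to Mariko's issue by representation.
The 1/4 is divided into 3 equal shares of 1/12 among Kaede, Junko, Kenji.
Kaede is living and takes 1/12.
Junko is living and takes 1/12.
Kenji is living and takes 1/12.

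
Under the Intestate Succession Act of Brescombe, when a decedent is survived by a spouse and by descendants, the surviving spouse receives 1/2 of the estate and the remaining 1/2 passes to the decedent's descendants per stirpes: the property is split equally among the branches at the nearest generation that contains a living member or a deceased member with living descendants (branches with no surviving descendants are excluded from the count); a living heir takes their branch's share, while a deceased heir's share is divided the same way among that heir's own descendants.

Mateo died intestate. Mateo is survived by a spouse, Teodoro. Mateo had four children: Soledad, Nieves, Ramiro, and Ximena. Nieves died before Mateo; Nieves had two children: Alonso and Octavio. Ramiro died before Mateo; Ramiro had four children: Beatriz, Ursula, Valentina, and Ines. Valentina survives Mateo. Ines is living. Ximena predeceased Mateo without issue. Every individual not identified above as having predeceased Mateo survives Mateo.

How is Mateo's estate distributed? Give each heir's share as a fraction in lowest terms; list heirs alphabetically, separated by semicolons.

Alonso 1/12; Beatriz 1/24; Ines 1/24; Octavio 1/12; Soledad 1/6; Teodoro 1/2; Ursula 1/24; Valentina 1/24

Teodoro, as surviving spouse, takes 1/2.
The remaining 1/2 passes to Mateo's descendants per stirpes.
Ximena left no surviving issue, so that branch lapses and is disregarded.
The 1/2 is divided into 3 equal shares of 1/6 among Soledad, Nieves, Ramiro.
Soledad is living and takes 1/6.
Nieves predeceased; the 1/6 allotted to Nieves's branch passes to Nieves's issue by representation.
The 1/6 is divided into 2 equal shares of 1/12 among Alonso, Octavio.
Alonso is living and takes 1/12.
Octavio is living and takes 1/12.
Ramiro predeceased; the 1/6 allotted to Ramiro's branch passes to Ramiro's issue by representation.
The 1/6 is divided into 4 equal shares of 1/24 among Beatriz, Ursula, Valentina, Ines.
Beatriz is living and takes 1/24.
Ursula is living and takes 1/24.
Valentina is living and takes 1/24.
Ines is living and takes 1/24.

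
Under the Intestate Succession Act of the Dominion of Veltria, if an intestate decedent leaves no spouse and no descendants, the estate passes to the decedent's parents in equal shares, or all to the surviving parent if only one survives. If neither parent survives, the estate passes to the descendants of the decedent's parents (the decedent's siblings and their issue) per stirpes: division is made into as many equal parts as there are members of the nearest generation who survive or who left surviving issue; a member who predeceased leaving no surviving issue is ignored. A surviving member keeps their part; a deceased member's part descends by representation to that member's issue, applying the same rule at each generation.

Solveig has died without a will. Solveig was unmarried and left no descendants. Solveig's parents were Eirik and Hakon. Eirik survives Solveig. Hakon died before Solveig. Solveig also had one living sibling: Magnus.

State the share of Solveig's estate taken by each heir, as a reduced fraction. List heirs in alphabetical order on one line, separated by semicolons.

Eirik 1

Only one parent, Eirik, survives, so Eirik takes the entire estate. The siblings take nothing because a surviving parent has priority.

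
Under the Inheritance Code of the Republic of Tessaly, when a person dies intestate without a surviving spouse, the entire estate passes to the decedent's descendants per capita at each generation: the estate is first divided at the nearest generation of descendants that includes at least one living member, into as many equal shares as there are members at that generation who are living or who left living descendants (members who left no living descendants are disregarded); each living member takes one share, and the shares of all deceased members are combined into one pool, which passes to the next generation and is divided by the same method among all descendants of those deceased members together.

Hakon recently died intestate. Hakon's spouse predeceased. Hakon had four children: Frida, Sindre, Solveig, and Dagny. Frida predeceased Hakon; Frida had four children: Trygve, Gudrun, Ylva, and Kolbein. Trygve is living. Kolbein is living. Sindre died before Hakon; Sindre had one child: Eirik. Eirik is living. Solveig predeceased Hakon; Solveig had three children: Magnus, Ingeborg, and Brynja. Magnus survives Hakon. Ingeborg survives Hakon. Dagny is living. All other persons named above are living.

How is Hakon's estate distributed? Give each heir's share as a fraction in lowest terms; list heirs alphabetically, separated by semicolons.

Brynja 3/32; Dagny 1/4; Eirik 3/32; Gudrun 3/32; Ingeborg 3/32; Kolbein 3/32; Magnus 3/32; Trygve 3/32; Ylva 3/32

There is no surviving spouse, so the entire estate passes to Hakon's descendants per capita at each generation.
At generation 1 (Frida, Sindre, Solveig, Dagny) there are 4 shares of (1)/4 = 1/4 each.
Living: Dagny — each takes 1/4.
Deceased: Frida, Sindre, and Solveig. Their combined 3/4 is pooled and carried to generation 2.
At generation 2 (Trygve, Gudrun, Ylva, Kolbein, Eirik, Magnus, Ingeborg, Brynja) there are 8 shares of (3/4)/8 = 3/32 each.
Living: Trygve, Gudrun, Ylva, Kolbein, Eirik, Magnus, Ingeborg, and Brynja — each takes 3/32.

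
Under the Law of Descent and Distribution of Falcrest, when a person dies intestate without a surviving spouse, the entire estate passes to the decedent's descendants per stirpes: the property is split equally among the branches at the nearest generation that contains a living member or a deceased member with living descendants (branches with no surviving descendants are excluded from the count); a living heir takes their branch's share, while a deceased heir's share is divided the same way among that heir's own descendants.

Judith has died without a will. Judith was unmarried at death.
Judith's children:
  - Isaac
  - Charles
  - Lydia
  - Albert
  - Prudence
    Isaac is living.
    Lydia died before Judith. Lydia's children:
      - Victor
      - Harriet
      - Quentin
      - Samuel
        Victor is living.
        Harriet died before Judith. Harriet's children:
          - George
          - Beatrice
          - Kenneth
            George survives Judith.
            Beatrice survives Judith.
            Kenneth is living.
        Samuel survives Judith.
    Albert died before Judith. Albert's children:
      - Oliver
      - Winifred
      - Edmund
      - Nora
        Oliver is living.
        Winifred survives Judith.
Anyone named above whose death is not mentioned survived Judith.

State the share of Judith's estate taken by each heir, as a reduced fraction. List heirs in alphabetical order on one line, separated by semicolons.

There is no surviving spouse, so the entire estate passes to Judith's descendants per stirpes.
The estate is divided into 5 equal shares of 1/5 among Isaac, Charles, Lydia, Albert, Prudence.
Isaac is living and takes 1/5.
Charles is living and takes 1/5.
Lydia predeceased; the 1/5 allotted to Lydia's branch passes to Lydia's issue by representation.
The 1/5 is divided into 4 equal shares of 1/20 among Victor, Harriet, Quentin, Samuel.
Victor is living and takes 1/20.
Harriet predeceased; the 1/20 allotted to Harriet's branch passes to Harriet's issue by representation.
The 1/20 is divided into 3 equal shares of 1/60 among George, Beatrice, Kenneth.
George is living and takes 1/60.
Beatrice is living and takes 1/60.
Kenneth is living and takes 1/60.
Quentin is living and takes 1/20.
Samuel is living and takes 1/20.
Albert predeceased; the 1/5 allotted to Albert's branch passes to Albert's issue by representation.
The 1/5 is divided into 4 equal shares of 1/20 among Oliver, Winifred, Edmund, Nora.
Oliver is living and takes 1/20.
Winifred is living and takes 1/20.
Edmund is living and takes 1/20.
Nora is living and takes 1/20.
Prudence is living and takes 1/5.

Beatrice 1/60; Charles 1/5; Edmund 1/20; George 1/60; Isaac 1/5; Kenneth 1/60; Nora 1/20; Oliver 1/20; Prudence 1/5; Quentin 1/20; Samuel 1/20; Victor 1/20; Winifred 1/20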